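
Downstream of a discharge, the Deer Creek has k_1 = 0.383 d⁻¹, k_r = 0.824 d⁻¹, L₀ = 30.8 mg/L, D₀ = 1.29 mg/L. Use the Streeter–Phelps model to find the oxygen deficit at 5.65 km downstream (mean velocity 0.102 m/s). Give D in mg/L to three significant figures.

Travel time t = x/v = 5.65 km / (0.102 m/s) = 5650 m / 0.102 m/s = 55390 s = 0.6411 d.
k_1 L₀/(k_r−k_1) = 0.383×30.8/(0.824−0.383) = 11.80/0.4410 = 26.75 mg/L.
e^(−k_1 t) = e^(−0.383×0.6411) = 0.7823; e^(−k_r t) = e^(−0.824×0.6411) = 0.5896.
D = 26.75 × (0.7823 − 0.5896) + 1.29 × 0.5896 = 5.153 + 0.7606 = 5.914 mg/L.

D ≈ 5.91 mg/L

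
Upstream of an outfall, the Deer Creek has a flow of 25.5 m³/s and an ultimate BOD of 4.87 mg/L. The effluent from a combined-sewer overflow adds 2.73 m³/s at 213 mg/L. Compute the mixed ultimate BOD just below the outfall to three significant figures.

Flow-weighted mixing: C = (Q_r C_r + Q_w C_w)/(Q_r + Q_w)
= (25.5×4.87 + 2.73×213)/(25.5 + 2.73) = 705.7/28.23 = 25.00 mg/L.

25.0 mg/L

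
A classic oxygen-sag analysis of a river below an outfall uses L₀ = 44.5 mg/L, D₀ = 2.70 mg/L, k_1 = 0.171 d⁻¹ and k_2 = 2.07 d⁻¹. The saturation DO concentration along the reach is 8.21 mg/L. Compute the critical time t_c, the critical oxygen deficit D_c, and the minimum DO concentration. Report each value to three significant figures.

t_c ≈ 0.723 d; D_c ≈ 3.25 mg/L; min DO ≈ 4.96 mg/L

At the critical point dD/dt = 0, so k_1 L₀ e^(−k_1 t) = k_2 D. Substituting D(t) from the Streeter–Phelps equation and solving for t gives
t_c = ln[(k_2/k_1)(1 − D₀(k_2−k_1)/(k_1 L₀))] / (k_2−k_1).
Here k_2−k_1 = 1.899 d⁻¹ and 1 − D₀(k_2−k_1)/(k_1 L₀) = 1 − 2.70×1.899/(0.171×44.5) = 0.3262, so
t_c = ln(12.11 × 0.3262) / 1.899 = 1.373 / 1.899 = 0.7232 d.
L(t_c) = L₀ e^(−k_1 t_c) = 44.5 × 0.8837 = 39.32 mg/L, and at the critical point k_2 D_c = k_1 L, so D_c = (0.171/2.07) × 39.32 = 3.248 mg/L.
Minimum DO = C_s − D_c = 8.21 − 3.248 = 4.962 mg/L.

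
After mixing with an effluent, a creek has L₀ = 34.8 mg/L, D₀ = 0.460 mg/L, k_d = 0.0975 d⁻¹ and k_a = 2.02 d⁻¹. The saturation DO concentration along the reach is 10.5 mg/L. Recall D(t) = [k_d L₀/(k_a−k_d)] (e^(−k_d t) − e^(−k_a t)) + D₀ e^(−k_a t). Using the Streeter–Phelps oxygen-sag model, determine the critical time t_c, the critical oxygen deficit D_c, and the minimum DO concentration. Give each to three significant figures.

t_c ≈ 1.42 d; D_c ≈ 1.46 mg/L; min DO ≈ 9.04 mg/L

With k_a/k_d = 20.72 and 1 − D₀(k_a−k_d)/(k_d L₀) = 0.7394,
t_c = ln(20.72 × 0.7394) / (2.02 − 0.0975) = ln(15.32) / 1.923 = 2.729/1.923 = 1.420 d.
D_c = (k_d/k_a) L₀ e^(−k_d t_c) = (0.0975/2.02) × 34.8 × e^(−0.0975×1.420) = 0.04827 × 34.8 × 0.8707 = 1.463 mg/L.
Minimum DO = C_s − D_c = 10.5 − 1.463 = 9.037 mg/L.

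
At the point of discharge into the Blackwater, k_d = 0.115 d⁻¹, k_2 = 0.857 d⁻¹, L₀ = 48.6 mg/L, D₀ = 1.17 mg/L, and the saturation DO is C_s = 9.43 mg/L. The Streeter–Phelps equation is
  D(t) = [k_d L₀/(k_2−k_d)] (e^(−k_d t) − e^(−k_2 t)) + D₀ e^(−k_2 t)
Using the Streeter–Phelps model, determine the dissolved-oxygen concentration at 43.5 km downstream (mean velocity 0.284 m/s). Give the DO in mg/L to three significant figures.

DO ≈ 4.68 mg/L

Travel time t = x/v = 43.5 km / (0.284 m/s) = 43500 m / 0.284 m/s = 153200 s = 1.773 d.
k_d L₀/(k_2−k_d) = 0.115×48.6/(0.857−0.115) = 5.589/0.7420 = 7.532 mg/L.
e^(−k_d t) = e^(−0.115×1.773) = 0.8156; e^(−k_2 t) = e^(−0.857×1.773) = 0.2189.
D = 7.532 × (0.8156 − 0.2189) + 1.17 × 0.2189 = 4.495 + 0.2561 = 4.751 mg/L.
DO = C_s − D = 9.43 − 4.751 = 4.679 mg/L.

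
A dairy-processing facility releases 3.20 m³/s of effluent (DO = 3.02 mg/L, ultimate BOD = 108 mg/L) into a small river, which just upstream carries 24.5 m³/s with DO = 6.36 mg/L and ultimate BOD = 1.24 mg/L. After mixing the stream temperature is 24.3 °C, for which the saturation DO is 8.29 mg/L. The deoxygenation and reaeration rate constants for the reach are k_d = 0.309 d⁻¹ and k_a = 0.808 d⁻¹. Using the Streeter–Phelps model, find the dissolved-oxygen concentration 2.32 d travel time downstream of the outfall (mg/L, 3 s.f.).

DO ≈ 5.12 mg/L

Mixed DO = (24.5×6.36 + 3.20×3.02)/(24.5+3.20) = 165.5/27.70 = 5.974 mg/L.
Mixed L₀ = (24.5×1.24 + 3.20×108)/(27.70) = 376.0/27.70 = 13.57 mg/L.
Initial deficit D₀ = C_s − DO₀ = 8.29 − 5.974 = 2.316 mg/L.
D(2.32) = [0.309×13.57/(0.808−0.309)](e^(−0.309×2.32) − e^(−0.808×2.32)) + 2.316 e^(−0.808×2.32)
= 8.405 × (0.4883 − 0.1534) + 2.316 × 0.1534 = 3.170 mg/L.
DO = 8.29 − 3.170 = 5.120 mg/L.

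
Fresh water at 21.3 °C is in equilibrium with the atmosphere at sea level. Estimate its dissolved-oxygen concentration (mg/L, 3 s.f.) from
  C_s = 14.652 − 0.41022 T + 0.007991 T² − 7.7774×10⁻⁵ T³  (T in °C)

C_s ≈ 8.79 mg/L

C_s = 14.652 − 0.41022×21.3 + 0.007991×21.3² − 7.7774×10⁻⁵×21.3³ = 8.788 mg/L.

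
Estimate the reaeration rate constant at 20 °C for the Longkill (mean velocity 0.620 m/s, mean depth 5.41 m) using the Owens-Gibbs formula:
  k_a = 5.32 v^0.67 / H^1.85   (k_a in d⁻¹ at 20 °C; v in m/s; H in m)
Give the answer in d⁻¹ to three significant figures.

k_a = 5.32 × 0.620^0.67 / 5.41^1.85 = 5.32 × 0.7259 / 22.72 = 0.1700 d⁻¹.

k_a ≈ 0.170 d⁻¹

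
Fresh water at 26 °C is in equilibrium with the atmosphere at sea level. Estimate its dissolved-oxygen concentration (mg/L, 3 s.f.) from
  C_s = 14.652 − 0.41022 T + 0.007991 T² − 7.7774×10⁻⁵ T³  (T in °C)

C_s ≈ 8.02 mg/L

C_s = 14.652 − 0.41022×26 + 0.007991×26² − 7.7774×10⁻⁵×26³ = 8.021 mg/L.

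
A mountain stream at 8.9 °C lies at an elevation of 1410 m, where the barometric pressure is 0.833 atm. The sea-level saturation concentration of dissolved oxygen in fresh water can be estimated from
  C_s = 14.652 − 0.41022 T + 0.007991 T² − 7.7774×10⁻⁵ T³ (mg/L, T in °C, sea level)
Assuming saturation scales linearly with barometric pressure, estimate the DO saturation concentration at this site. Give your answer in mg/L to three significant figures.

At sea level: C_s = 14.652 − 0.41022×8.9 + 0.007991×8.9² − 7.7774×10⁻⁵×8.9³ = 11.58 mg/L.
Pressure correction: C_s' = 11.58 × 0.833 = 9.645 mg/L.

C_s ≈ 9.65 mg/L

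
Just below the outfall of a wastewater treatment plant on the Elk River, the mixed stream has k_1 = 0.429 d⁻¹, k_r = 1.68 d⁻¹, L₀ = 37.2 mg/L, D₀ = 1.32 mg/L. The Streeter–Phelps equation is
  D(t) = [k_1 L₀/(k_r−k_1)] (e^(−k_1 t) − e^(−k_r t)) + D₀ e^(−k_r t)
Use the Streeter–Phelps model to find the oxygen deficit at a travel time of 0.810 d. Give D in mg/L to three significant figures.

D ≈ 6.08 mg/L

k_1 L₀/(k_r−k_1) = 0.429×37.2/(1.68−0.429) = 15.96/1.251 = 12.76 mg/L.
e^(−k_1 t) = e^(−0.429×0.8100) = 0.7065; e^(−k_r t) = e^(−1.68×0.8100) = 0.2565.
D = 12.76 × (0.7065 − 0.2565) + 1.32 × 0.2565 = 5.741 + 0.3385 = 6.079 mg/L.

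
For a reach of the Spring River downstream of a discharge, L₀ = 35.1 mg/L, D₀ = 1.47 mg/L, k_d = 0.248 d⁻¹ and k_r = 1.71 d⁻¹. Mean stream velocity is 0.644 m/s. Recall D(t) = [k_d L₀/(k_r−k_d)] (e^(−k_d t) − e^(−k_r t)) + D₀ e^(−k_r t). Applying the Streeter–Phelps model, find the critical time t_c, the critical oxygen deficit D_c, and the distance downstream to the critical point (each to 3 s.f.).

t_c ≈ 1.13 d; D_c ≈ 3.85 mg/L; x_c ≈ 62.7 km

At the critical point dD/dt = 0, so k_d L₀ e^(−k_d t) = k_r D. Substituting D(t) from the Streeter–Phelps equation and solving for t gives
t_c = ln[(k_r/k_d)(1 − D₀(k_r−k_d)/(k_d L₀))] / (k_r−k_d).
Here k_r−k_d = 1.462 d⁻¹ and 1 − D₀(k_r−k_d)/(k_d L₀) = 1 − 1.47×1.462/(0.248×35.1) = 0.7531, so
t_c = ln(6.895 × 0.7531) / 1.462 = 1.647 / 1.462 = 1.127 d.
L(t_c) = L₀ e^(−k_d t_c) = 35.1 × 0.7562 = 26.54 mg/L, and at the critical point k_r D_c = k_d L, so D_c = (0.248/1.71) × 26.54 = 3.850 mg/L.
x_c = v t_c = 0.644 m/s × 1.127 d × 86400 s/d = 62690 m ≈ 62.7 km.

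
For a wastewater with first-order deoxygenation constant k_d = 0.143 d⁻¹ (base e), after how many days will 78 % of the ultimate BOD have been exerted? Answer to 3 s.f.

y/L₀ = 1 − e^(−k_d t) = 0.78 ⇒ e^(−k_d t) = 0.220
t = −ln(0.220) / 0.143 = 1.514 / 0.143 = 10.59 d.

t ≈ 10.6 d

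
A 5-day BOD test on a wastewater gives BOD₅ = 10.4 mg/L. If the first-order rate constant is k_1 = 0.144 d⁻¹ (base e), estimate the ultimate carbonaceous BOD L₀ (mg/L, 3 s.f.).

L₀ ≈ 20.3 mg/L

BOD₅ = L₀(1 − e^(−5k_1)) ⇒ L₀ = BOD₅ / (1 − e^(−5×0.144))
= 10.4 / (1 − 0.4868) = 10.4 / 0.5132 = 20.26 mg/L.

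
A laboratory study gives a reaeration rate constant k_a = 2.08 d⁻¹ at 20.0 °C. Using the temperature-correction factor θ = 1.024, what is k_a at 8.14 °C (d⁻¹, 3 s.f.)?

k_a(T₂) = k_a(T₁) · θ^(T₂−T₁) = 2.08 × 1.024^(8.14−20.0)
= 2.08 × 1.024^-11.9 = 2.08 × 0.7548 = 1.570 d⁻¹.

k_a ≈ 1.57 d⁻¹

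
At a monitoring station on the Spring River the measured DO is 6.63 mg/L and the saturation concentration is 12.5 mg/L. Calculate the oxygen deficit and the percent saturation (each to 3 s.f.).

D = C_s − C = 12.5 − 6.63 = 5.87 mg/L.
% saturation = 6.63/12.5 × 100 = 53.0 %.

D ≈ 5.87 mg/L; 53.0 % saturation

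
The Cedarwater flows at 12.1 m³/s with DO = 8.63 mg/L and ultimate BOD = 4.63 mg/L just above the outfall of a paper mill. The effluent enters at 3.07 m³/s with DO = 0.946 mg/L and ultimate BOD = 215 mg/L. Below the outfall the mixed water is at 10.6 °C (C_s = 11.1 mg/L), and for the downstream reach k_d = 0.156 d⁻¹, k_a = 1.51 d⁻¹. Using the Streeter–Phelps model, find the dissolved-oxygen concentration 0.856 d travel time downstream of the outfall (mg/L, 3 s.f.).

DO ≈ 6.73 mg/L

Mixed DO = (12.1×8.63 + 3.07×0.946)/(12.1+3.07) = 107.3/15.17 = 7.075 mg/L.
Mixed L₀ = (12.1×4.63 + 3.07×215)/(15.17) = 716.1/15.17 = 47.20 mg/L.
Initial deficit D₀ = C_s − DO₀ = 11.1 − 7.075 = 4.025 mg/L.
D(0.856) = [0.156×47.20/(1.51−0.156)](e^(−0.156×0.856) − e^(−1.51×0.856)) + 4.025 e^(−1.51×0.856)
= 5.438 × (0.8750 − 0.2746) + 4.025 × 0.2746 = 4.371 mg/L.
DO = 11.1 − 4.371 = 6.729 mg/L.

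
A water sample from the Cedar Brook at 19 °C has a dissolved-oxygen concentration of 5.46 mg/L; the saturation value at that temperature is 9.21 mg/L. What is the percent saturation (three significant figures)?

% saturation = C/C_s × 100 = 5.46/9.21 × 100 = 59.3 %.

59.3 % saturation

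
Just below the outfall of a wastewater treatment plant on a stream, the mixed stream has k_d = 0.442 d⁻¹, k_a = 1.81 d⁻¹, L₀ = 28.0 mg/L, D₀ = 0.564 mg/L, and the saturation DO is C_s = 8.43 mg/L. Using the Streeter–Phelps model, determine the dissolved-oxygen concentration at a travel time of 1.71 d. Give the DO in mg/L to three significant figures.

DO ≈ 4.57 mg/L

k_d L₀/(k_a−k_d) = 0.442×28.0/(1.81−0.442) = 12.38/1.368 = 9.047 mg/L.
e^(−k_d t) = e^(−0.442×1.710) = 0.4696; e^(−k_a t) = e^(−1.81×1.710) = 0.04527.
D = 9.047 × (0.4696 − 0.04527) + 0.564 × 0.04527 = 3.839 + 0.02553 = 3.865 mg/L.
DO = C_s − D = 8.43 − 3.865 = 4.565 mg/L.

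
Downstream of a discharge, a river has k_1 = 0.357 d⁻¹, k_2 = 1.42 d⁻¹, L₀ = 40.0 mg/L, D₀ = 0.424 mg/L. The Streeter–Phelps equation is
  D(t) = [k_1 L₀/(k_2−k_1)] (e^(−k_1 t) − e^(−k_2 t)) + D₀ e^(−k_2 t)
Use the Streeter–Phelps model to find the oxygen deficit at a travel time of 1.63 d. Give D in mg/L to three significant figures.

D ≈ 6.22 mg/L

k_1 L₀/(k_2−k_1) = 0.357×40.0/(1.42−0.357) = 14.28/1.063 = 13.43 mg/L.
e^(−k_1 t) = e^(−0.357×1.630) = 0.5588; e^(−k_2 t) = e^(−1.42×1.630) = 0.09881.
D = 13.43 × (0.5588 − 0.09881) + 0.424 × 0.09881 = 6.180 + 0.04189 = 6.222 mg/L.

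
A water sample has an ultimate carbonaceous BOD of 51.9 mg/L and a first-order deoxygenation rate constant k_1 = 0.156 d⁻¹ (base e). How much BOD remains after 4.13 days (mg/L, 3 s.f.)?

L ≈ 27.2 mg/L

L_t = L₀ e^(−k_1 t) = 51.9 × e^(−0.156×4.13) = 51.9 × 0.5250 = 27.25 mg/L.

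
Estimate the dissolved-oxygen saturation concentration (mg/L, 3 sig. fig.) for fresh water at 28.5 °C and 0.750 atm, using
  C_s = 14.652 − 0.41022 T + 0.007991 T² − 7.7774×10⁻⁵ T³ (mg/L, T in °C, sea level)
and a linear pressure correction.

C_s ≈ 5.74 mg/L

At sea level: C_s = 14.652 − 0.41022×28.5 + 0.007991×28.5² − 7.7774×10⁻⁵×28.5³ = 7.651 mg/L.
Pressure correction: C_s' = 7.651 × 0.750 = 5.738 mg/L.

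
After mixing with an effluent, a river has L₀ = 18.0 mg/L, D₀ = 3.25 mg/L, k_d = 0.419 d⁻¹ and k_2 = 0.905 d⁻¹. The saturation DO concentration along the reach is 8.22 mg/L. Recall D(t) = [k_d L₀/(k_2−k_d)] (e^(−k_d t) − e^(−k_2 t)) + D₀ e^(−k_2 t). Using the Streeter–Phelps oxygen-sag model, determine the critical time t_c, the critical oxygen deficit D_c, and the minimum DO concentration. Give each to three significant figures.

t_c = [1/(k_2−k_d)] ln[(k_2/k_d)(1 − D₀(k_2−k_d)/(k_d L₀))]
= [1/(0.905−0.419)] ln[(0.905/0.419)(1 − 3.25×0.4860/(0.419×18.0))]
= (1/0.4860) ln[2.160 × 0.7906] = 2.058 × ln(1.708) = 2.058 × 0.5351 = 1.101 d.
D_c = (k_d/k_2) L₀ e^(−k_d t_c) = (0.419/0.905) × 18.0 × e^(−0.419×1.101) = 0.4630 × 18.0 × 0.6305 = 5.254 mg/L.
Minimum DO = C_s − D_c = 8.22 − 5.254 = 2.966 mg/L.

t_c ≈ 1.10 d; D_c ≈ 5.25 mg/L; min DO ≈ 2.97 mg/L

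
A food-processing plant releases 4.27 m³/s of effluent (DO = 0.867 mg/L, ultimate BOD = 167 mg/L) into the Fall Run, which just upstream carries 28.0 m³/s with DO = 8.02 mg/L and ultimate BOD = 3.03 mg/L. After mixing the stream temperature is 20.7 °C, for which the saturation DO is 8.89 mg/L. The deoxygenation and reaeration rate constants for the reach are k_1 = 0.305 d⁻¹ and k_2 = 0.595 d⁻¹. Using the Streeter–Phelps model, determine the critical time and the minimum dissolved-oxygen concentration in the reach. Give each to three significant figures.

Mixed DO = (28.0×8.02 + 4.27×0.867)/(28.0+4.27) = 228.3/32.27 = 7.074 mg/L.
Mixed L₀ = (28.0×3.03 + 4.27×167)/(32.27) = 797.9/32.27 = 24.73 mg/L.
Initial deficit D₀ = C_s − DO₀ = 8.89 − 7.074 = 1.816 mg/L.
t_c = (1/0.2900) ln[(0.595/0.305)(1 − 1.816×0.2900/(0.305×24.73))] = 3.448 × ln(1.815) = 2.055 d.
D_c = (0.305/0.595) × 24.73 × e^(−0.305×2.055) = 0.5126 × 24.73 × 0.5344 = 6.773 mg/L.
Minimum DO = 8.89 − 6.773 = 2.117 mg/L.

t_c ≈ 2.05 d; minimum DO ≈ 2.12 mg/L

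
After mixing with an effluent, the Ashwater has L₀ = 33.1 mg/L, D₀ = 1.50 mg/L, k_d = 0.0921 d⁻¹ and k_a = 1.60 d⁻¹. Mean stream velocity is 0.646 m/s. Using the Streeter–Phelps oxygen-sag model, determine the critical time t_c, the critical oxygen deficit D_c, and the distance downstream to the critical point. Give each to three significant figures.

At the critical point dD/dt = 0, so k_d L₀ e^(−k_d t) = k_a D. Substituting D(t) from the Streeter–Phelps equation and solving for t gives
t_c = ln[(k_a/k_d)(1 − D₀(k_a−k_d)/(k_d L₀))] / (k_a−k_d).
Here k_a−k_d = 1.508 d⁻¹ and 1 − D₀(k_a−k_d)/(k_d L₀) = 1 − 1.50×1.508/(0.0921×33.1) = 0.2580, so
t_c = ln(17.37 × 0.2580) / 1.508 = 1.500 / 1.508 = 0.9949 d.
D_c = (k_d/k_a) L₀ e^(−k_d t_c) = (0.0921/1.60) × 33.1 × e^(−0.0921×0.9949) = 0.05756 × 33.1 × 0.9124 = 1.738 mg/L.
x_c = v t_c = 0.646 m/s × 0.9949 d × 86400 s/d = 55530 m ≈ 55.5 km.

t_c ≈ 0.995 d; D_c ≈ 1.74 mg/L; x_c ≈ 55.5 km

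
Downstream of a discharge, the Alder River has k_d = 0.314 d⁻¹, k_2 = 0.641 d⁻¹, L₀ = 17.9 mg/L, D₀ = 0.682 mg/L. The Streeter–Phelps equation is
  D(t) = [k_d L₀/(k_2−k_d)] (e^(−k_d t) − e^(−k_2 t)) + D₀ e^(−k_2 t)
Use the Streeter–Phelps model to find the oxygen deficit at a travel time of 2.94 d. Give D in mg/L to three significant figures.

k_d L₀/(k_2−k_d) = 0.314×17.9/(0.641−0.314) = 5.621/0.3270 = 17.19 mg/L.
e^(−k_d t) = e^(−0.314×2.940) = 0.3973; e^(−k_2 t) = e^(−0.641×2.940) = 0.1519.
D = 17.19 × (0.3973 − 0.1519) + 0.682 × 0.1519 = 4.217 + 0.1036 = 4.321 mg/L.

D ≈ 4.32 mg/L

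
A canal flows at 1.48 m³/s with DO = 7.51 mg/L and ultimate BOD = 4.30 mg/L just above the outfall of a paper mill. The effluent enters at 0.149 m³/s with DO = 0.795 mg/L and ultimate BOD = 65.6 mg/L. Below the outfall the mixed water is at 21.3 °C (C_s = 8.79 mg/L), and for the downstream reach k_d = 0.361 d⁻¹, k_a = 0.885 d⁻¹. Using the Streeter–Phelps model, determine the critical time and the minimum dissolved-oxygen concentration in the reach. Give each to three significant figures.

t_c ≈ 1.09 d; minimum DO ≈ 6.06 mg/L

Mixed DO = (1.48×7.51 + 0.149×0.795)/(1.48+0.149) = 11.23/1.629 = 6.896 mg/L.
Mixed L₀ = (1.48×4.30 + 0.149×65.6)/(1.629) = 16.14/1.629 = 9.907 mg/L.
Initial deficit D₀ = C_s − DO₀ = 8.79 − 6.896 = 1.894 mg/L.
t_c = (1/0.5240) ln[(0.885/0.361)(1 − 1.894×0.5240/(0.361×9.907))] = 1.908 × ln(1.771) = 1.091 d.
D_c = (0.361/0.885) × 9.907 × e^(−0.361×1.091) = 0.4079 × 9.907 × 0.6745 = 2.726 mg/L.
Minimum DO = 8.79 − 2.726 = 6.064 mg/L.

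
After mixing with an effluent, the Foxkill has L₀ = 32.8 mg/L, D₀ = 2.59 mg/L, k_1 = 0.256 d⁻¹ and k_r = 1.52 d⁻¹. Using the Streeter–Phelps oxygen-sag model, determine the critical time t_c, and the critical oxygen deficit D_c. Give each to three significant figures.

With k_r/k_1 = 5.938 and 1 − D₀(k_r−k_1)/(k_1 L₀) = 0.6101,
t_c = ln(5.938 × 0.6101) / (1.52 − 0.256) = ln(3.623) / 1.264 = 1.287/1.264 = 1.018 d.
L(t_c) = L₀ e^(−k_1 t_c) = 32.8 × 0.7705 = 25.27 mg/L, and at the critical point k_r D_c = k_1 L, so D_c = (0.256/1.52) × 25.27 = 4.256 mg/L.

t_c ≈ 1.02 d; D_c ≈ 4.26 mg/L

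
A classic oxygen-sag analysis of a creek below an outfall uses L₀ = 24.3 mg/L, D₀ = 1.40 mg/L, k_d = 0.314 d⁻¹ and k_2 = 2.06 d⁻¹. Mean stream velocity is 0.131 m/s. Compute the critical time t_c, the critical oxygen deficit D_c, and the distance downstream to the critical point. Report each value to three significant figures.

t_c = [1/(k_2−k_d)] ln[(k_2/k_d)(1 − D₀(k_2−k_d)/(k_d L₀))]
= [1/(2.06−0.314)] ln[(2.06/0.314)(1 − 1.40×1.746/(0.314×24.3))]
= (1/1.746) ln[6.561 × 0.6796] = 0.5727 × ln(4.459) = 0.5727 × 1.495 = 0.8562 d.
L(t_c) = L₀ e^(−k_d t_c) = 24.3 × 0.7643 = 18.57 mg/L, and at the critical point k_2 D_c = k_d L, so D_c = (0.314/2.06) × 18.57 = 2.831 mg/L.
x_c = v t_c = 0.131 m/s × 0.8562 d × 86400 s/d = 9691 m ≈ 9.69 km.

t_c ≈ 0.856 d; D_c ≈ 2.83 mg/L; x_c ≈ 9.69 km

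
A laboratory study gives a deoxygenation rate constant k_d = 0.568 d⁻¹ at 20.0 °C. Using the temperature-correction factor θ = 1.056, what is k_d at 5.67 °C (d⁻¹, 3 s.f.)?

k_d(T₂) = k_d(T₁) · θ^(T₂−T₁) = 0.568 × 1.056^(5.67−20.0)
= 0.568 × 1.056^-14.3 = 0.568 × 0.4580 = 0.2602 d⁻¹.

k_d ≈ 0.260 d⁻¹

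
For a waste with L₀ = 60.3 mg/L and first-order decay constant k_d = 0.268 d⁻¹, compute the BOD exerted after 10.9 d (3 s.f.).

y_t = L₀(1 − e^(−k_d t)) = 60.3 × (1 − e^(−0.268×10.9))
= 60.3 × (1 − 0.05387) = 60.3 × 0.9461 = 57.05 mg/L.

y ≈ 57.1 mg/L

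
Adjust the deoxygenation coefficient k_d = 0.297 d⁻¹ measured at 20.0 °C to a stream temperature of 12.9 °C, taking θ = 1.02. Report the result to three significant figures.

k_d ≈ 0.258 d⁻¹

k_d(T₂) = k_d(T₁) · θ^(T₂−T₁) = 0.297 × 1.02^(12.9−20.0)
= 0.297 × 1.02^-7.10 = 0.297 × 0.8688 = 0.2580 d⁻¹.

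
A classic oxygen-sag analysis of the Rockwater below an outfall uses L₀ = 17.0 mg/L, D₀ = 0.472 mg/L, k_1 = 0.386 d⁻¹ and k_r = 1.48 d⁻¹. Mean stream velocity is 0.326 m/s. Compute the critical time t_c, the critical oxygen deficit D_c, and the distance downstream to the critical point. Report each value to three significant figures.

t_c ≈ 1.15 d; D_c ≈ 2.84 mg/L; x_c ≈ 32.5 km

t_c = [1/(k_r−k_1)] ln[(k_r/k_1)(1 − D₀(k_r−k_1)/(k_1 L₀))]
= [1/(1.48−0.386)] ln[(1.48/0.386)(1 − 0.472×1.094/(0.386×17.0))]
= (1/1.094) ln[3.834 × 0.9213] = 0.9141 × ln(3.532) = 0.9141 × 1.262 = 1.154 d.
L(t_c) = L₀ e^(−k_1 t_c) = 17.0 × 0.6406 = 10.89 mg/L, and at the critical point k_r D_c = k_1 L, so D_c = (0.386/1.48) × 10.89 = 2.840 mg/L.
x_c = v t_c = 0.326 m/s × 1.154 d × 86400 s/d = 32490 m ≈ 32.5 km.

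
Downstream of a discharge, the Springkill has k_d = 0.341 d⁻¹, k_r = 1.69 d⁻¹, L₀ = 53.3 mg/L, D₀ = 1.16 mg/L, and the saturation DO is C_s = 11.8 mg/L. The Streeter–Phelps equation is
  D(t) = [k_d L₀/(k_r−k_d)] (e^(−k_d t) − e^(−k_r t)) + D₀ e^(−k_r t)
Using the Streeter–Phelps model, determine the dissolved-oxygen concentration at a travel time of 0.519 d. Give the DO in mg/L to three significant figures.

DO ≈ 5.63 mg/L

k_d L₀/(k_r−k_d) = 0.341×53.3/(1.69−0.341) = 18.18/1.349 = 13.47 mg/L.
e^(−k_d t) = e^(−0.341×0.5190) = 0.8378; e^(−k_r t) = e^(−1.69×0.5190) = 0.4160.
D = 13.47 × (0.8378 − 0.4160) + 1.16 × 0.4160 = 5.683 + 0.4825 = 6.166 mg/L.
DO = C_s − D = 11.8 − 6.166 = 5.634 mg/L.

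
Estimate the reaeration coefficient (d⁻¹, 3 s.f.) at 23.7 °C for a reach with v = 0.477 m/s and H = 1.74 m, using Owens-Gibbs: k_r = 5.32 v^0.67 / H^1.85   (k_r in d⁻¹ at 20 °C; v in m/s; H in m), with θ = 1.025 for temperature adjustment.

k_r ≈ 1.27 d⁻¹

k_r(20) = 5.32 × 0.477^0.67 / 1.74^1.85 = 5.32 × 0.6090 / 2.786 = 1.163 d⁻¹.
k_r(23.7) = 1.163 × 1.025^(23.7−20) = 1.163 × 1.096 = 1.274 d⁻¹.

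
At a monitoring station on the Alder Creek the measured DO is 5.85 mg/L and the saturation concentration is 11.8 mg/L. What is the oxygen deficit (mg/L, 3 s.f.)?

D ≈ 5.95 mg/L

D = C_s − C = 11.8 − 5.85 = 5.95 mg/L.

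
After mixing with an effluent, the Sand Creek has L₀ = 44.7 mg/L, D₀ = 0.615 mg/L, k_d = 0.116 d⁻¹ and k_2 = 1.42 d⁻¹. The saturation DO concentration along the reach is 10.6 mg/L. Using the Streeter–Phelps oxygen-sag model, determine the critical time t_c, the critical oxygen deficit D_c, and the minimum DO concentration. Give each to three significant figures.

t_c ≈ 1.79 d; D_c ≈ 2.97 mg/L; min DO ≈ 7.63 mg/L

With k_2/k_d = 12.24 and 1 − D₀(k_2−k_d)/(k_d L₀) = 0.8453,
t_c = ln(12.24 × 0.8453) / (1.42 − 0.116) = ln(10.35) / 1.304 = 2.337/1.304 = 1.792 d.
D_c = (k_d/k_2) L₀ e^(−k_d t_c) = (0.116/1.42) × 44.7 × e^(−0.116×1.792) = 0.08169 × 44.7 × 0.8123 = 2.966 mg/L.
Minimum DO = C_s − D_c = 10.6 − 2.966 = 7.634 mg/L.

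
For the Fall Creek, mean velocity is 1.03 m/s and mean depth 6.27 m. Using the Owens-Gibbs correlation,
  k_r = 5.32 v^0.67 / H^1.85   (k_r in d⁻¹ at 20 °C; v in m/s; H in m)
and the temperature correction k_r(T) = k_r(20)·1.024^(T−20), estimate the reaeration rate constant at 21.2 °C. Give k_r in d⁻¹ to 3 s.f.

k_r ≈ 0.187 d⁻¹

k_r(20) = 5.32 × 1.03^0.67 / 6.27^1.85 = 5.32 × 1.020 / 29.85 = 0.1818 d⁻¹.
k_r(21.2) = 0.1818 × 1.024^(21.2−20) = 0.1818 × 1.029 = 0.1870 d⁻¹.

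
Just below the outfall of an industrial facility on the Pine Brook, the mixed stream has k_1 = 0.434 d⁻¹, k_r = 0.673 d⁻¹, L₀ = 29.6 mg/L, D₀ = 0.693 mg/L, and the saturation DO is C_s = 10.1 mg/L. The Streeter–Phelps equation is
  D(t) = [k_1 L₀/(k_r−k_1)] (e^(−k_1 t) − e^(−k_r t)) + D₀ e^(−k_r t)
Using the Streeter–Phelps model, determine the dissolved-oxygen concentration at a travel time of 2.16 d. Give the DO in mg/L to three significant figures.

k_1 L₀/(k_r−k_1) = 0.434×29.6/(0.673−0.434) = 12.85/0.2390 = 53.75 mg/L.
e^(−k_1 t) = e^(−0.434×2.160) = 0.3916; e^(−k_r t) = e^(−0.673×2.160) = 0.2337.
D = 53.75 × (0.3916 − 0.2337) + 0.693 × 0.2337 = 8.488 + 0.1620 = 8.650 mg/L.
DO = C_s − D = 10.1 − 8.650 = 1.450 mg/L.

DO ≈ 1.45 mg/L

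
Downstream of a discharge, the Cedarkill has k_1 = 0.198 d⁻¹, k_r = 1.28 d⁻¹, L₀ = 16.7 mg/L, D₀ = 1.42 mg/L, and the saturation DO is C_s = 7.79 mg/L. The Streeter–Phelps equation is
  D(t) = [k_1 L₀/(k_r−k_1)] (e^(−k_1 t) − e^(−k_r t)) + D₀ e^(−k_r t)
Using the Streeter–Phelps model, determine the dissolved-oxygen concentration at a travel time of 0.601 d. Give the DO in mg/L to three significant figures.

DO ≈ 5.83 mg/L

k_1 L₀/(k_r−k_1) = 0.198×16.7/(1.28−0.198) = 3.307/1.082 = 3.056 mg/L.
e^(−k_1 t) = e^(−0.198×0.6010) = 0.8878; e^(−k_r t) = e^(−1.28×0.6010) = 0.4633.
D = 3.056 × (0.8878 − 0.4633) + 1.42 × 0.4633 = 1.297 + 0.6580 = 1.955 mg/L.
DO = C_s − D = 7.79 − 1.955 = 5.835 mg/L.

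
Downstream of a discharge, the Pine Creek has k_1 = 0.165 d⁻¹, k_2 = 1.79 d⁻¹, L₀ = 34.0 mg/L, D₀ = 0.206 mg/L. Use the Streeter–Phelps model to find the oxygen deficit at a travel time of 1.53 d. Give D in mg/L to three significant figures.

k_1 L₀/(k_2−k_1) = 0.165×34.0/(1.79−0.165) = 5.610/1.625 = 3.452 mg/L.
e^(−k_1 t) = e^(−0.165×1.530) = 0.7769; e^(−k_2 t) = e^(−1.79×1.530) = 0.06465.
D = 3.452 × (0.7769 − 0.06465) + 0.206 × 0.06465 = 2.459 + 0.01332 = 2.472 mg/L.

D ≈ 2.47 mg/L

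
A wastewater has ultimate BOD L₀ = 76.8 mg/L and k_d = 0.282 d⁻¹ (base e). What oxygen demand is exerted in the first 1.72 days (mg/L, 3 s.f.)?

y ≈ 29.5 mg/L

y_t = L₀(1 − e^(−k_d t)) = 76.8 × (1 − e^(−0.282×1.72))
= 76.8 × (1 − 0.6157) = 76.8 × 0.3843 = 29.52 mg/L.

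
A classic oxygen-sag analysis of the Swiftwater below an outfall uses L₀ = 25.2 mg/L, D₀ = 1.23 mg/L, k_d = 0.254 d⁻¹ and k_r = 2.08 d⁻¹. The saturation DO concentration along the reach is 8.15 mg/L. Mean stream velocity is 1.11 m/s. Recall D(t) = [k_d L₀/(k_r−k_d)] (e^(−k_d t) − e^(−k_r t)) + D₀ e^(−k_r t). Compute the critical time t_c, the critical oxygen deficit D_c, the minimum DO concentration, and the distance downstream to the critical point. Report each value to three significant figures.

With k_r/k_d = 8.189 and 1 − D₀(k_r−k_d)/(k_d L₀) = 0.6491,
t_c = ln(8.189 × 0.6491) / (2.08 − 0.254) = ln(5.316) / 1.826 = 1.671/1.826 = 0.9149 d.
L(t_c) = L₀ e^(−k_d t_c) = 25.2 × 0.7926 = 19.97 mg/L, and at the critical point k_r D_c = k_d L, so D_c = (0.254/2.08) × 19.97 = 2.439 mg/L.
Minimum DO = C_s − D_c = 8.15 − 2.439 = 5.711 mg/L.
x_c = v t_c = 1.11 m/s × 0.9149 d × 86400 s/d = 87740 m ≈ 87.7 km.

t_c ≈ 0.915 d; D_c ≈ 2.44 mg/L; min DO ≈ 5.71 mg/L; x_c ≈ 87.7 km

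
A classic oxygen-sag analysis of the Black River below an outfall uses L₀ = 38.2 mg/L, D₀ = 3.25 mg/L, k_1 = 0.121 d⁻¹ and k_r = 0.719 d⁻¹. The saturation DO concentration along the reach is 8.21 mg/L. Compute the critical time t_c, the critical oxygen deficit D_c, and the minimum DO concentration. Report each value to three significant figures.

At the critical point dD/dt = 0, so k_1 L₀ e^(−k_1 t) = k_r D. Substituting D(t) from the Streeter–Phelps equation and solving for t gives
t_c = ln[(k_r/k_1)(1 − D₀(k_r−k_1)/(k_1 L₀))] / (k_r−k_1).
Here k_r−k_1 = 0.5980 d⁻¹ and 1 − D₀(k_r−k_1)/(k_1 L₀) = 1 − 3.25×0.5980/(0.121×38.2) = 0.5795, so
t_c = ln(5.942 × 0.5795) / 0.5980 = 1.237 / 0.5980 = 2.068 d.
L(t_c) = L₀ e^(−k_1 t_c) = 38.2 × 0.7786 = 29.74 mg/L, and at the critical point k_r D_c = k_1 L, so D_c = (0.121/0.719) × 29.74 = 5.006 mg/L.
Minimum DO = C_s − D_c = 8.21 − 5.006 = 3.204 mg/L.

t_c ≈ 2.07 d; D_c ≈ 5.01 mg/L; min DO ≈ 3.20 mg/L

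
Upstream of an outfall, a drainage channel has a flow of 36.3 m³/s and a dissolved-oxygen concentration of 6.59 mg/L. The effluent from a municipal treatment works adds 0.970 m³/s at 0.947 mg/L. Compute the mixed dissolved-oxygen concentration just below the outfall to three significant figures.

6.44 mg/L

Flow-weighted mixing: C = (Q_r C_r + Q_w C_w)/(Q_r + Q_w)
= (36.3×6.59 + 0.970×0.947)/(36.3 + 0.970) = 240.1/37.27 = 6.443 mg/L.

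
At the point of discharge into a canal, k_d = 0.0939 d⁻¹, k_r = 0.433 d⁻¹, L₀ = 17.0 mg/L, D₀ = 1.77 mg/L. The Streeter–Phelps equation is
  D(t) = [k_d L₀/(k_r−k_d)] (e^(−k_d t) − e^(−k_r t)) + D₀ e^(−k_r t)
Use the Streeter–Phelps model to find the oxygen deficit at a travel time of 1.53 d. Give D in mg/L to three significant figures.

D ≈ 2.56 mg/L

k_d L₀/(k_r−k_d) = 0.0939×17.0/(0.433−0.0939) = 1.596/0.3391 = 4.707 mg/L.
e^(−k_d t) = e^(−0.0939×1.530) = 0.8662; e^(−k_r t) = e^(−0.433×1.530) = 0.5156.
D = 4.707 × (0.8662 − 0.5156) + 1.77 × 0.5156 = 1.650 + 0.9126 = 2.563 mg/L.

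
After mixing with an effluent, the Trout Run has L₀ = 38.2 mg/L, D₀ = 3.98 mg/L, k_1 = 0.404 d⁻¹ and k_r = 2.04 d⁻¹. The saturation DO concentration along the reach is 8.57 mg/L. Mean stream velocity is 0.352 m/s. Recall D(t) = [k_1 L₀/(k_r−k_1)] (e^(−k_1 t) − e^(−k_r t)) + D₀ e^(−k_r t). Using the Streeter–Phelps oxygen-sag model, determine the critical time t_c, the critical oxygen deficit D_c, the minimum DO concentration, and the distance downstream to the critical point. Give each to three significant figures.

t_c ≈ 0.655 d; D_c ≈ 5.81 mg/L; min DO ≈ 2.76 mg/L; x_c ≈ 19.9 km

t_c = [1/(k_r−k_1)] ln[(k_r/k_1)(1 − D₀(k_r−k_1)/(k_1 L₀))]
= [1/(2.04−0.404)] ln[(2.04/0.404)(1 − 3.98×1.636/(0.404×38.2))]
= (1/1.636) ln[5.050 × 0.5781] = 0.6112 × ln(2.919) = 0.6112 × 1.071 = 0.6548 d.
D_c = (k_1/k_r) L₀ e^(−k_1 t_c) = (0.404/2.04) × 38.2 × e^(−0.404×0.6548) = 0.1980 × 38.2 × 0.7676 = 5.807 mg/L.
Minimum DO = C_s − D_c = 8.57 − 5.807 = 2.763 mg/L.
x_c = v t_c = 0.352 m/s × 0.6548 d × 86400 s/d = 19910 m ≈ 19.9 km.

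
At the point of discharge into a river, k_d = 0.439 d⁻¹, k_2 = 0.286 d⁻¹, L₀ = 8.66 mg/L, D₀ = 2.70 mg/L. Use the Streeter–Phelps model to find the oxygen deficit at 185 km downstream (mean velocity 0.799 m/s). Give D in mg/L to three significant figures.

D ≈ 5.14 mg/L

Travel time t = x/v = 185 km / (0.799 m/s) = 185000 m / 0.799 m/s = 231500 s = 2.680 d.
k_d L₀/(k_2−k_d) = 0.439×8.66/(0.286−0.439) = 3.802/-0.1530 = -24.85 mg/L.
e^(−k_d t) = e^(−0.439×2.680) = 0.3084; e^(−k_2 t) = e^(−0.286×2.680) = 0.4647.
D = -24.85 × (0.3084 − 0.4647) + 2.70 × 0.4647 = 3.884 + 1.255 = 5.138 mg/L.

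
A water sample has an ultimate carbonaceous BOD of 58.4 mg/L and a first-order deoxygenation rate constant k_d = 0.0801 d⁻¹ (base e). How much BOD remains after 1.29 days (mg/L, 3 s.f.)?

L_t = L₀ e^(−k_d t) = 58.4 × e^(−0.0801×1.29) = 58.4 × 0.9018 = 52.67 mg/L.

L ≈ 52.7 mg/L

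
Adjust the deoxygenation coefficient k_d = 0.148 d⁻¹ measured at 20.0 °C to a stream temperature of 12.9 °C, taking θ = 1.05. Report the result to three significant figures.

k_d ≈ 0.105 d⁻¹

k_d(T₂) = k_d(T₁) · θ^(T₂−T₁) = 0.148 × 1.05^(12.9−20.0)
= 0.148 × 1.05^-7.10 = 0.148 × 0.7072 = 0.1047 d⁻¹.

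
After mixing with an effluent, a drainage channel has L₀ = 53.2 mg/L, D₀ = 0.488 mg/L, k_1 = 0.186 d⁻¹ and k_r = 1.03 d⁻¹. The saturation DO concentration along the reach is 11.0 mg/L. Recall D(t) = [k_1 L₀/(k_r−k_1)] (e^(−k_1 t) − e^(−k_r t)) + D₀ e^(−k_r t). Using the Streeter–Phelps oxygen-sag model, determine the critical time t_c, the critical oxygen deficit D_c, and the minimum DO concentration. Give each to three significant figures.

At the critical point dD/dt = 0, so k_1 L₀ e^(−k_1 t) = k_r D. Substituting D(t) from the Streeter–Phelps equation and solving for t gives
t_c = ln[(k_r/k_1)(1 − D₀(k_r−k_1)/(k_1 L₀))] / (k_r−k_1).
Here k_r−k_1 = 0.8440 d⁻¹ and 1 − D₀(k_r−k_1)/(k_1 L₀) = 1 − 0.488×0.8440/(0.186×53.2) = 0.9584, so
t_c = ln(5.538 × 0.9584) / 0.8440 = 1.669 / 0.8440 = 1.978 d.
L(t_c) = L₀ e^(−k_1 t_c) = 53.2 × 0.6922 = 36.83 mg/L, and at the critical point k_r D_c = k_1 L, so D_c = (0.186/1.03) × 36.83 = 6.650 mg/L.
Minimum DO = C_s − D_c = 11.0 − 6.650 = 4.350 mg/L.

t_c ≈ 1.98 d; D_c ≈ 6.65 mg/L; min DO ≈ 4.35 mg/L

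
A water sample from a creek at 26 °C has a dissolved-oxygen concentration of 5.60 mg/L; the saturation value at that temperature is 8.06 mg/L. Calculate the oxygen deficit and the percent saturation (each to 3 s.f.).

D = C_s − C = 8.06 − 5.60 = 2.46 mg/L.
% saturation = 5.60/8.06 × 100 = 69.5 %.

D ≈ 2.46 mg/L; 69.5 % saturation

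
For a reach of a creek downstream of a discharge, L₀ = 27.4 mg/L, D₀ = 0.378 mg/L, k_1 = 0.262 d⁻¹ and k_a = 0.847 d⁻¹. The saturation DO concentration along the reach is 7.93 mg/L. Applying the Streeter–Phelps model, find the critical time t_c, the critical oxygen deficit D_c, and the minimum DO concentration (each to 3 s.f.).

t_c ≈ 1.95 d; D_c ≈ 5.08 mg/L; min DO ≈ 2.85 mg/L

At the critical point dD/dt = 0, so k_1 L₀ e^(−k_1 t) = k_a D. Substituting D(t) from the Streeter–Phelps equation and solving for t gives
t_c = ln[(k_a/k_1)(1 − D₀(k_a−k_1)/(k_1 L₀))] / (k_a−k_1).
Here k_a−k_1 = 0.5850 d⁻¹ and 1 − D₀(k_a−k_1)/(k_1 L₀) = 1 − 0.378×0.5850/(0.262×27.4) = 0.9692, so
t_c = ln(3.233 × 0.9692) / 0.5850 = 1.142 / 0.5850 = 1.952 d.
L(t_c) = L₀ e^(−k_1 t_c) = 27.4 × 0.5996 = 16.43 mg/L, and at the critical point k_a D_c = k_1 L, so D_c = (0.262/0.847) × 16.43 = 5.082 mg/L.
Minimum DO = C_s − D_c = 7.93 − 5.082 = 2.848 mg/L.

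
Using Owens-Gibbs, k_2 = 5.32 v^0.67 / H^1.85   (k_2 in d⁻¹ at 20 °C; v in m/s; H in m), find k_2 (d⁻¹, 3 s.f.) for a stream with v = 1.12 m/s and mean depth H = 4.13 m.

k_2 = 5.32 × 1.12^0.67 / 4.13^1.85 = 5.32 × 1.079 / 13.79 = 0.4163 d⁻¹.

k_2 ≈ 0.416 d⁻¹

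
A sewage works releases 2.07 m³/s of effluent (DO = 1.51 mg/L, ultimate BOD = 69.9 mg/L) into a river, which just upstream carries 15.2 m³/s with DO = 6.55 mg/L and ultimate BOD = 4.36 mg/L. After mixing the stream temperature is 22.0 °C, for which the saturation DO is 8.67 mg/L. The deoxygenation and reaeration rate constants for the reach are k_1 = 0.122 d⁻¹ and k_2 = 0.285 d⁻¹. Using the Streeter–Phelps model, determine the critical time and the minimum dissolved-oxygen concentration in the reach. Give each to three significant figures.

t_c ≈ 3.04 d; minimum DO ≈ 5.06 mg/L

Mixed DO = (15.2×6.55 + 2.07×1.51)/(15.2+2.07) = 102.7/17.27 = 5.946 mg/L.
Mixed L₀ = (15.2×4.36 + 2.07×69.9)/(17.27) = 211.0/17.27 = 12.22 mg/L.
Initial deficit D₀ = C_s − DO₀ = 8.67 − 5.946 = 2.724 mg/L.
t_c = (1/0.1630) ln[(0.285/0.122)(1 − 2.724×0.1630/(0.122×12.22))] = 6.135 × ln(1.640) = 3.035 d.
D_c = (0.122/0.285) × 12.22 × e^(−0.122×3.035) = 0.4281 × 12.22 × 0.6905 = 3.611 mg/L.
Minimum DO = 8.67 − 3.611 = 5.059 mg/L.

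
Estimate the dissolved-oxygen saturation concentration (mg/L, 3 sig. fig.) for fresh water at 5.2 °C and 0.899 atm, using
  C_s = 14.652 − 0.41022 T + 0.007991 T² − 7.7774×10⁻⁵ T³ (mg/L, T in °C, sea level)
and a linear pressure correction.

At sea level: C_s = 14.652 − 0.41022×5.2 + 0.007991×5.2² − 7.7774×10⁻⁵×5.2³ = 12.72 mg/L.
Pressure correction: C_s' = 12.72 × 0.899 = 11.44 mg/L.

C_s ≈ 11.4 mg/L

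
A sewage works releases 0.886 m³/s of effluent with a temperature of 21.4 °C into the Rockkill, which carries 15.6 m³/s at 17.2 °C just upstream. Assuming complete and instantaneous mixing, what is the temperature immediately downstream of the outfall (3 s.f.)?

Flow-weighted mixing: C = (Q_r C_r + Q_w C_w)/(Q_r + Q_w)
= (15.6×17.2 + 0.886×21.4)/(15.6 + 0.886) = 287.3/16.49 = 17.43 °C.

17.4 °C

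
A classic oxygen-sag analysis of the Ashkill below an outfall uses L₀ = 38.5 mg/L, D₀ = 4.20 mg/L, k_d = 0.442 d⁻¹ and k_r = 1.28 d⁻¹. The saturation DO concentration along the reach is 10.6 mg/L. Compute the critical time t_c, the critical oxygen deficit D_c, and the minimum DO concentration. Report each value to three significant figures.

t_c ≈ 0.992 d; D_c ≈ 8.57 mg/L; min DO ≈ 2.03 mg/L

At the critical point dD/dt = 0, so k_d L₀ e^(−k_d t) = k_r D. Substituting D(t) from the Streeter–Phelps equation and solving for t gives
t_c = ln[(k_r/k_d)(1 − D₀(k_r−k_d)/(k_d L₀))] / (k_r−k_d).
Here k_r−k_d = 0.8380 d⁻¹ and 1 − D₀(k_r−k_d)/(k_d L₀) = 1 − 4.20×0.8380/(0.442×38.5) = 0.7932, so
t_c = ln(2.896 × 0.7932) / 0.8380 = 0.8316 / 0.8380 = 0.9924 d.
L(t_c) = L₀ e^(−k_d t_c) = 38.5 × 0.6449 = 24.83 mg/L, and at the critical point k_r D_c = k_d L, so D_c = (0.442/1.28) × 24.83 = 8.574 mg/L.
Minimum DO = C_s − D_c = 10.6 − 8.574 = 2.026 mg/L.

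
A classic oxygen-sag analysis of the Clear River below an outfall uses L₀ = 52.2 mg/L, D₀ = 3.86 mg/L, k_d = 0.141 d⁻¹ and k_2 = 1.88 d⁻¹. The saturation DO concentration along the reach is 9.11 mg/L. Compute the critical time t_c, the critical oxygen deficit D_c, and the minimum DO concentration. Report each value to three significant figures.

At the critical point dD/dt = 0, so k_d L₀ e^(−k_d t) = k_2 D. Substituting D(t) from the Streeter–Phelps equation and solving for t gives
t_c = ln[(k_2/k_d)(1 − D₀(k_2−k_d)/(k_d L₀))] / (k_2−k_d).
Here k_2−k_d = 1.739 d⁻¹ and 1 − D₀(k_2−k_d)/(k_d L₀) = 1 − 3.86×1.739/(0.141×52.2) = 0.08799, so
t_c = ln(13.33 × 0.08799) / 1.739 = 0.1598 / 1.739 = 0.09189 d.
D_c = (k_d/k_2) L₀ e^(−k_d t_c) = (0.141/1.88) × 52.2 × e^(−0.141×0.09189) = 0.07500 × 52.2 × 0.9871 = 3.865 mg/L.
Minimum DO = C_s − D_c = 9.11 − 3.865 = 5.245 mg/L.

t_c ≈ 0.0919 d; D_c ≈ 3.86 mg/L; min DO ≈ 5.25 mg/L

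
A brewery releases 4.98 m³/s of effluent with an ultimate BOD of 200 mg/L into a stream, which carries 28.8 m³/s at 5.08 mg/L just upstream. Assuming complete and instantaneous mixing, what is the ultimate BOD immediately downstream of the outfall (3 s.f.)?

Flow-weighted mixing: C = (Q_r C_r + Q_w C_w)/(Q_r + Q_w)
= (28.8×5.08 + 4.98×200)/(28.8 + 4.98) = 1142/33.78 = 33.82 mg/L.

33.8 mg/L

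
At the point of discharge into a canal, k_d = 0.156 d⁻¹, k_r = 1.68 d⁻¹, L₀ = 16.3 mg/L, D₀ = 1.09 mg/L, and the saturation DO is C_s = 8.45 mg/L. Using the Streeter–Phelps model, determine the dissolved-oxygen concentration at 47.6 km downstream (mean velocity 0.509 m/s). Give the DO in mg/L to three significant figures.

Travel time t = x/v = 47.6 km / (0.509 m/s) = 47600 m / 0.509 m/s = 93520 s = 1.082 d.
k_d L₀/(k_r−k_d) = 0.156×16.3/(1.68−0.156) = 2.543/1.524 = 1.669 mg/L.
e^(−k_d t) = e^(−0.156×1.082) = 0.8446; e^(−k_r t) = e^(−1.68×1.082) = 0.1623.
D = 1.669 × (0.8446 − 0.1623) + 1.09 × 0.1623 = 1.138 + 0.1769 = 1.315 mg/L.
DO = C_s − D = 8.45 − 1.315 = 7.135 mg/L.

DO ≈ 7.13 mg/L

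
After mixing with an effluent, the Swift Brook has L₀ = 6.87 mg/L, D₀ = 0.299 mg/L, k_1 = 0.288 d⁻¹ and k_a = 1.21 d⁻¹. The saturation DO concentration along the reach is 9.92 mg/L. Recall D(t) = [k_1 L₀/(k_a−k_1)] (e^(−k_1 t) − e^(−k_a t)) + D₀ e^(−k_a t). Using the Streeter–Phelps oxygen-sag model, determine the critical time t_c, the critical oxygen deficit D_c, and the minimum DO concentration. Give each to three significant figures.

t_c ≈ 1.39 d; D_c ≈ 1.09 mg/L; min DO ≈ 8.83 mg/L

t_c = [1/(k_a−k_1)] ln[(k_a/k_1)(1 − D₀(k_a−k_1)/(k_1 L₀))]
= [1/(1.21−0.288)] ln[(1.21/0.288)(1 − 0.299×0.9220/(0.288×6.87))]
= (1/0.9220) ln[4.201 × 0.8607] = 1.085 × ln(3.616) = 1.085 × 1.285 = 1.394 d.
L(t_c) = L₀ e^(−k_1 t_c) = 6.87 × 0.6693 = 4.598 mg/L, and at the critical point k_a D_c = k_1 L, so D_c = (0.288/1.21) × 4.598 = 1.094 mg/L.
Minimum DO = C_s − D_c = 9.92 − 1.094 = 8.826 mg/L.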